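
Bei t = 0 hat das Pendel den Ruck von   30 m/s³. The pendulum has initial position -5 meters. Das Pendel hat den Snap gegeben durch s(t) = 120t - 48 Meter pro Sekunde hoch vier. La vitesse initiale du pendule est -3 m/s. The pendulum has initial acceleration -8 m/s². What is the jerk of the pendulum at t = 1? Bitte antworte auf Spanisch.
Necesitamos integrar nuestra ecuación del snap s(t) = 120·t - 48 1 vez. Tomando ∫s(t)dt y aplicando j(0) = 30, encontramos j(t) = 60·t^2 - 48·t + 30. Tenemos la sacudida j(t) = 60·t^2 - 48·t + 30. Sustituyendo t = 1: j(1) = 42.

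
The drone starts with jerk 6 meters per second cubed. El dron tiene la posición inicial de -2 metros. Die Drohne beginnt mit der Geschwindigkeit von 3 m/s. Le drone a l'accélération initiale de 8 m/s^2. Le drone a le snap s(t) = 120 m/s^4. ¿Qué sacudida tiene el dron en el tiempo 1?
Partiendo del snap s(t) = 120, tomamos 1 antiderivada. La antiderivada del snap es la sacudida. Usando j(0) = 6, obtenemos j(t) = 120·t + 6. De la ecuación de la sacudida j(t) = 120·t + 6, sustituimos t = 1 para obtener j = 126.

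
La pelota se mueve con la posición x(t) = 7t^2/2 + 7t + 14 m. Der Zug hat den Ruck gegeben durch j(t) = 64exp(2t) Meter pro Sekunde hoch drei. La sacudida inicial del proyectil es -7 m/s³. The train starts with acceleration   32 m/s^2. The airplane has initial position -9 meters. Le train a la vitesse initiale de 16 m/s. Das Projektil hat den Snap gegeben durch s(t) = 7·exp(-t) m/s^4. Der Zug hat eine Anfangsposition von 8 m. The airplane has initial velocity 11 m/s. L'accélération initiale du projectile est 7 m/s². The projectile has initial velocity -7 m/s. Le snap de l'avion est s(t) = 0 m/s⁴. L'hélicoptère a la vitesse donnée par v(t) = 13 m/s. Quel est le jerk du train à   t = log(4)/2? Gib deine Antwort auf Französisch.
En utilisant j(t) = 64·exp(2·t) et en substituant t = log(4)/2, nous trouvons j = 256.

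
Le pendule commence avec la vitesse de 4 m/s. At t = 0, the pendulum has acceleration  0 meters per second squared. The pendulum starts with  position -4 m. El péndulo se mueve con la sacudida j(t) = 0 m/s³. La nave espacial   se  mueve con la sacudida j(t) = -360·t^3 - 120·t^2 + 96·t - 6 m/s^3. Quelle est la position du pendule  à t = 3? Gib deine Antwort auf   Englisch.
We need to integrate our jerk equation j(t) = 0 3 times. Integrating jerk and using the initial condition a(0) = 0, we get a(t) = 0. Taking ∫a(t)dt and applying v(0) = 4, we find v(t) = 4. Finding the antiderivative of v(t) and using x(0) = -4: x(t) = 4·t - 4. We have position x(t) = 4·t - 4. Substituting t = 3: x(3) = 8.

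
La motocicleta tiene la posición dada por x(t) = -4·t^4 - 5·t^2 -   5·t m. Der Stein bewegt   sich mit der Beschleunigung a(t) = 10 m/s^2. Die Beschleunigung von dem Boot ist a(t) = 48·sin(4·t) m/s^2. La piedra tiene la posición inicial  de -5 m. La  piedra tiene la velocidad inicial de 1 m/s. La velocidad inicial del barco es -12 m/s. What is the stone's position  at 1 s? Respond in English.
Starting from acceleration a(t) = 10, we take 2 antiderivatives. Integrating acceleration and using the initial condition v(0) = 1, we get v(t) = 10·t + 1. The antiderivative of velocity, with x(0) = -5, gives position: x(t) = 5·t^2 + t - 5. From the given position equation x(t) = 5·t^2 + t - 5, we substitute t = 1 to get x = 1.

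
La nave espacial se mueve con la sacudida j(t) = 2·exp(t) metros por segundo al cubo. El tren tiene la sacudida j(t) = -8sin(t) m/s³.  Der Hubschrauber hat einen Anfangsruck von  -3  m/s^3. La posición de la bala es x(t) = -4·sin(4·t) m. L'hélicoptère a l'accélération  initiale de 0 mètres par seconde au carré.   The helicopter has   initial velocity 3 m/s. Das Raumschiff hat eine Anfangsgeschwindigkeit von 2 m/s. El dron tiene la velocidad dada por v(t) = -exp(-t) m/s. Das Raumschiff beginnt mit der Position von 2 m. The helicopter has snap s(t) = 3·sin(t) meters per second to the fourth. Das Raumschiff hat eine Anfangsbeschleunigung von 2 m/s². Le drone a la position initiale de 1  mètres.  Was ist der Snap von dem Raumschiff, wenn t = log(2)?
Ausgehend von dem Ruck j(t) = 2·exp(t), nehmen wir 1 Ableitung. Mit d/dt von j(t) finden wir s(t) = 2·exp(t). Mit s(t) = 2·exp(t) und Einsetzen von t = log(2), finden wir s = 4.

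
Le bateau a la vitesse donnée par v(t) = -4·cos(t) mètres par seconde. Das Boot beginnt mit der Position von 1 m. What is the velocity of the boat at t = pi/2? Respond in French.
Nous avons la vitesse v(t) = -4·cos(t). En substituant t = pi/2: v(pi/2) = 0.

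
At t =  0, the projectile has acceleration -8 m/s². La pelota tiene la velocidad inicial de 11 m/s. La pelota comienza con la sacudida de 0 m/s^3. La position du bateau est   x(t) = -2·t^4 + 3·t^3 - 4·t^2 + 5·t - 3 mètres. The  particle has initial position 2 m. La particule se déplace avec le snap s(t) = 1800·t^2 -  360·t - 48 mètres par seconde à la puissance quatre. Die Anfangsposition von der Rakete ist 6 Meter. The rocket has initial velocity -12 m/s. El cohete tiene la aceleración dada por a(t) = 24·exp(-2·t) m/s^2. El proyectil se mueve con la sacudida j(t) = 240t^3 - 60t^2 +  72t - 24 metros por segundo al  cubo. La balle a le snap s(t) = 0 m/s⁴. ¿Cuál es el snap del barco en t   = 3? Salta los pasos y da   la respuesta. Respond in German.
Bei t = 3, s = -48.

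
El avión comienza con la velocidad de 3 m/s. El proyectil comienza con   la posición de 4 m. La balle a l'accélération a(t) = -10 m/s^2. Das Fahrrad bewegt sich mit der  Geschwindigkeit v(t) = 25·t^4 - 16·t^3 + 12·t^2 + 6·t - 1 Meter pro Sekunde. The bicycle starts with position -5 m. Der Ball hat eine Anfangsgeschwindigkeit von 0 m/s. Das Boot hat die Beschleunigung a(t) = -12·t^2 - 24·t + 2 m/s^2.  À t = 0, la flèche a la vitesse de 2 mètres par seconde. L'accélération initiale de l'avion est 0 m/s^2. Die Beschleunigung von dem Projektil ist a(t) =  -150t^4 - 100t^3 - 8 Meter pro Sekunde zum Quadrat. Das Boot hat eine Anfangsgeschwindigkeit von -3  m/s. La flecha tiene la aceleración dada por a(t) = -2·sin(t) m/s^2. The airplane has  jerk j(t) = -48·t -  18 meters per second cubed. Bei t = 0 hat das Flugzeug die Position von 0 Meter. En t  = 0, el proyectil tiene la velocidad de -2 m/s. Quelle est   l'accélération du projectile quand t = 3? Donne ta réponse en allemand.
Aus der Gleichung für die Beschleunigung a(t) = -150·t^4 - 100·t^3 - 8, setzen wir t = 3 ein und erhalten a = -14858.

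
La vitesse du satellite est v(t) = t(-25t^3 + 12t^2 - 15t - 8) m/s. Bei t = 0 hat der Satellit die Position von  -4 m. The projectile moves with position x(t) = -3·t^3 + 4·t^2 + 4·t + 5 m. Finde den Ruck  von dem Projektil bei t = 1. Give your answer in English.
To solve this, we need to take 3 derivatives of our position equation x(t) = -3·t^3 + 4·t^2 + 4·t + 5. Differentiating position, we get velocity: v(t) = -9·t^2 + 8·t + 4. Taking d/dt of v(t), we find a(t) = 8 - 18·t. Taking d/dt of a(t), we find j(t) = -18. We have jerk j(t) = -18. Substituting t = 1: j(1) = -18.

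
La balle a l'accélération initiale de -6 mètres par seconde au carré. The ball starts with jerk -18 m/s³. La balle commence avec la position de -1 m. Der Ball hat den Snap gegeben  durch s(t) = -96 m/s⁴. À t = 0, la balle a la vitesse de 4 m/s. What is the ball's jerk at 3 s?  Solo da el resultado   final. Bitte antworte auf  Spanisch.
La sacudida en t = 3 es j = -306.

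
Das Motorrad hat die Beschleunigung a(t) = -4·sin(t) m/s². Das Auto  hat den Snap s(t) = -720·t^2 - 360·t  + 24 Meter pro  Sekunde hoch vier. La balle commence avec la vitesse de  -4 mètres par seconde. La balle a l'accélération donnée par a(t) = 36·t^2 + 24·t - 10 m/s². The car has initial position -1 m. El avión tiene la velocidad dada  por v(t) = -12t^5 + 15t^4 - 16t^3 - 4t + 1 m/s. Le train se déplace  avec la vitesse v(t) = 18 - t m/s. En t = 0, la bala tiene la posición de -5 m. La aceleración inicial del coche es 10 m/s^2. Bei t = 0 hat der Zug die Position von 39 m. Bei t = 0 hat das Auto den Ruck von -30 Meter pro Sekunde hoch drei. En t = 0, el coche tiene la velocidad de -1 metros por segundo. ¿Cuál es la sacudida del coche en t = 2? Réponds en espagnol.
Debemos encontrar la integral de nuestra ecuación del snap s(t) = -720·t^2 - 360·t + 24 1 vez. Tomando ∫s(t)dt y aplicando j(0) = -30, encontramos j(t) = -240·t^3 - 180·t^2 + 24·t - 30. De la ecuación de la sacudida j(t) = -240·t^3 - 180·t^2 + 24·t - 30, sustituimos t = 2 para obtener j = -2622.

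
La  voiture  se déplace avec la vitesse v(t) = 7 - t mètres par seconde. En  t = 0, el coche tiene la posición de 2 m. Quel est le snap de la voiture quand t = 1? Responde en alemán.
Wir müssen unsere Gleichung für die Geschwindigkeit v(t) = 7 - t 3-mal ableiten. Mit d/dt von v(t) finden wir a(t) = -1. Die Ableitung von der Beschleunigung ergibt den Ruck: j(t) = 0. Die Ableitung von dem Ruck ergibt den Snap: s(t) = 0. Aus der Gleichung für den Snap s(t) = 0, setzen wir t = 1 ein und erhalten s = 0.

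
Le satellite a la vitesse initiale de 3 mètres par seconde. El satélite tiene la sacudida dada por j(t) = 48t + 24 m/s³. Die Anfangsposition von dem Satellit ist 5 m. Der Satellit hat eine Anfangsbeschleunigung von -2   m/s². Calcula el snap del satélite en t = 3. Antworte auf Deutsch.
Wir müssen unsere Gleichung für den Ruck j(t) = 48·t + 24 1-mal ableiten. Durch Ableiten von dem Ruck erhalten wir den Snap: s(t) = 48. Mit s(t) = 48 und Einsetzen von t = 3, finden wir s = 48.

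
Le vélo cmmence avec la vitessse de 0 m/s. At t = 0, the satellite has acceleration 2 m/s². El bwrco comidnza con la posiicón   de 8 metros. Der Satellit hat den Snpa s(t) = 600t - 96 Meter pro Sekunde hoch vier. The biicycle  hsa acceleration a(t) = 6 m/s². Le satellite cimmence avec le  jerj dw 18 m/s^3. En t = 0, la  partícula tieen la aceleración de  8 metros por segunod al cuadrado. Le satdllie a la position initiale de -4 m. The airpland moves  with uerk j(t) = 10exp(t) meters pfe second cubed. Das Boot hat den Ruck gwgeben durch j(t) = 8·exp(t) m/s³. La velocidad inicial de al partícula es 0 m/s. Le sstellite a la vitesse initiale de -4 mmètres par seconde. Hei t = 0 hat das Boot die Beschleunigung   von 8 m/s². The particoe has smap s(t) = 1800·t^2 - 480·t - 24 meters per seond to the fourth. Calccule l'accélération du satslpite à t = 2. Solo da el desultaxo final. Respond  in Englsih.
a(2) = 646.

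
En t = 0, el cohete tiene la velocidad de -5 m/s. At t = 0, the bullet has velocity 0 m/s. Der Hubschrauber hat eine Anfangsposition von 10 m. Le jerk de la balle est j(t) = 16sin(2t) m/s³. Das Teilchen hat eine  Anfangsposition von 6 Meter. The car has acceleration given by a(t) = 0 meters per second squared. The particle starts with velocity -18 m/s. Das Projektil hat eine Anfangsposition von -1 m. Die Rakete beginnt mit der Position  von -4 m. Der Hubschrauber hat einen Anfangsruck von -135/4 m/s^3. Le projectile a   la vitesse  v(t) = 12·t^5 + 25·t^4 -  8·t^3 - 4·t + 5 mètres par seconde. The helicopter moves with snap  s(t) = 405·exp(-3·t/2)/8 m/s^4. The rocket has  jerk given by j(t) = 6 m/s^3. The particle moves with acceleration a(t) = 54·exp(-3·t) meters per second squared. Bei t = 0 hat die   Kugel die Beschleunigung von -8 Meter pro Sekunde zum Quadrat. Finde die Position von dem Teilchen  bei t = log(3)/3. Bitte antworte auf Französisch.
Nous devons intégrer notre équation de l'accélération a(t) = 54·exp(-3·t) 2 fois. En intégrant l'accélération et en utilisant la condition initiale v(0) = -18, nous obtenons v(t) = -18·exp(-3·t). La primitive de la vitesse, avec x(0) = 6, donne la position: x(t) = 6·exp(-3·t). Nous avons la position x(t) = 6·exp(-3·t). En substituant t = log(3)/3: x(log(3)/3) = 2.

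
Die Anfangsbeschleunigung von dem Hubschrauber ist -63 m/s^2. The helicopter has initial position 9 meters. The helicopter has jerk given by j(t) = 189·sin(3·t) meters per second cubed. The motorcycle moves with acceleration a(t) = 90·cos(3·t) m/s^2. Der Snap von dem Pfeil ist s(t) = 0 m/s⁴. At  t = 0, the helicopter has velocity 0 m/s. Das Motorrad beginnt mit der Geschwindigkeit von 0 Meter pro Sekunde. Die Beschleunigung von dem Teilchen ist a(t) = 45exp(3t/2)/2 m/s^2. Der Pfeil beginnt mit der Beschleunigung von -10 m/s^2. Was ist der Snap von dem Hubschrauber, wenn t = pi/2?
Wir müssen unsere Gleichung für den Ruck j(t) = 189·sin(3·t) 1-mal ableiten. Durch Ableiten von dem Ruck erhalten wir den Snap: s(t) = 567·cos(3·t). Wir haben den Snap s(t) = 567·cos(3·t). Durch Einsetzen von t = pi/2: s(pi/2) = 0.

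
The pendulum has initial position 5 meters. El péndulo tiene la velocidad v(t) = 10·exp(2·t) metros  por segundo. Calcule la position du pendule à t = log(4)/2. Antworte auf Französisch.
Nous devons trouver l'intégrale de notre équation de la vitesse v(t) = 10·exp(2·t) 1 fois. L'intégrale de la vitesse est la position. En utilisant x(0) = 5, nous obtenons x(t) = 5·exp(2·t). De l'équation de la position x(t) = 5·exp(2·t), nous substituons t = log(4)/2 pour obtenir x = 20.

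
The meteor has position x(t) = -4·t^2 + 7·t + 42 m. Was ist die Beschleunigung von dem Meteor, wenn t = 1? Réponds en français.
En partant de la position x(t) = -4·t^2 + 7·t + 42, nous prenons 2 dérivées. La dérivée de la position donne la vitesse: v(t) = 7 - 8·t. La dérivée de la vitesse donne l'accélération: a(t) = -8. En utilisant a(t) = -8 et en substituant t = 1, nous trouvons a = -8.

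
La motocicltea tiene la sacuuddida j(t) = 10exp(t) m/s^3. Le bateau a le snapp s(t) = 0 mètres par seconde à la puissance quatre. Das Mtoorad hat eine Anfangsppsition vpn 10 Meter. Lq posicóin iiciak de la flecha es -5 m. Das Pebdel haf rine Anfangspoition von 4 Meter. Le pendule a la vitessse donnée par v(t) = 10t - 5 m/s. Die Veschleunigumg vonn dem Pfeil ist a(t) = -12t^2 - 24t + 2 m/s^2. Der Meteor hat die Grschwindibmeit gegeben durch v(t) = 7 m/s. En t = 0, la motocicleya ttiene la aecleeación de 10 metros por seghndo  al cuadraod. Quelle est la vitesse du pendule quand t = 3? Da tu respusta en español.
Tenemos la velocidad v(t) = 10·t - 5. Sustituyendo t = 3: v(3) = 25.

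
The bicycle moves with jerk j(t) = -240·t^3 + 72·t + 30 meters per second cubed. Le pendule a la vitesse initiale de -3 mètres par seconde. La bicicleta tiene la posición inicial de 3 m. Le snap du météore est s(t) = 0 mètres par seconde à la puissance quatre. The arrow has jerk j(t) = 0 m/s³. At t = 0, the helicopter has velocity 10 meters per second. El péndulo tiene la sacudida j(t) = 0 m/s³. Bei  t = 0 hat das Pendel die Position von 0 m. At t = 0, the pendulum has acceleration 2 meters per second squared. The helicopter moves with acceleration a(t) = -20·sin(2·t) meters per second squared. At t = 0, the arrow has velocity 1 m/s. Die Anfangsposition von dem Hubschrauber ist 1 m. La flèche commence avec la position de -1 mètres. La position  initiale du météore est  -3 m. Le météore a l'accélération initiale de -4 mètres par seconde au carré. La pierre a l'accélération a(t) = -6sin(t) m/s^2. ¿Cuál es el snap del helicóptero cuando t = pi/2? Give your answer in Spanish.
Debemos derivar nuestra ecuación de la aceleración a(t) = -20·sin(2·t) 2 veces. Tomando d/dt de a(t), encontramos j(t) = -40·cos(2·t). Derivando la sacudida, obtenemos el snap: s(t) = 80·sin(2·t). De la ecuación del snap s(t) = 80·sin(2·t), sustituimos t = pi/2 para obtener s = 0.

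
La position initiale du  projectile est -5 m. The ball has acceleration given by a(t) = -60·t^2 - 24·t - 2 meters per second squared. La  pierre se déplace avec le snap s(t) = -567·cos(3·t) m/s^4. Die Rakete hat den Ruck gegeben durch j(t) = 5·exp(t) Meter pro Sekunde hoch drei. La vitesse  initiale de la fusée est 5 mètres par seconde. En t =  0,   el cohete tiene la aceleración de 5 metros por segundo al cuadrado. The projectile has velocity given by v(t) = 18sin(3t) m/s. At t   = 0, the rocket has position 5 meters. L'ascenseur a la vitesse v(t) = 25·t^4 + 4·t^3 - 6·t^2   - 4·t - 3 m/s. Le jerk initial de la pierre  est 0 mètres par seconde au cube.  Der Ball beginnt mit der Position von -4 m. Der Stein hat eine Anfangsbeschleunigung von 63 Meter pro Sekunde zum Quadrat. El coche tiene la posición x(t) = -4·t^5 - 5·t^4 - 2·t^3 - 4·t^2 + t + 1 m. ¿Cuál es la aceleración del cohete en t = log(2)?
Debemos encontrar la antiderivada de nuestra ecuación de la sacudida j(t) = 5·exp(t) 1 vez. Tomando ∫j(t)dt y aplicando a(0) = 5, encontramos a(t) = 5·exp(t). Tenemos la aceleración a(t) = 5·exp(t). Sustituyendo t = log(2): a(log(2)) = 10.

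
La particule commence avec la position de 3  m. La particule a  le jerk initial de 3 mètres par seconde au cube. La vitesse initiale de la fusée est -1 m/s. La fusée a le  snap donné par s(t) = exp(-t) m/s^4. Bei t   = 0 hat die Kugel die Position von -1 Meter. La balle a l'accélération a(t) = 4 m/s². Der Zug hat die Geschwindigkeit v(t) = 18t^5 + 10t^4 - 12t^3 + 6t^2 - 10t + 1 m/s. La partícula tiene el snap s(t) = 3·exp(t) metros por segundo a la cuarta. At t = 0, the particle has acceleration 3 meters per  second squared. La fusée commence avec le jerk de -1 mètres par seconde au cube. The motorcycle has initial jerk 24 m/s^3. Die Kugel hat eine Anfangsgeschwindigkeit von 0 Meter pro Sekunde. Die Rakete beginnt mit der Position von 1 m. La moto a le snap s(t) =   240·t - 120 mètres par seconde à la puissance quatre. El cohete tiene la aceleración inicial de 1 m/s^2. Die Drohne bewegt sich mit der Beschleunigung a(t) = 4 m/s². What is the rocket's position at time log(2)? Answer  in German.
Um dies zu lösen, müssen wir 4 Stammfunktionen unserer Gleichung für den Snap s(t) = exp(-t) finden. Mit ∫s(t)dt und Anwendung von j(0) = -1, finden wir j(t) = -exp(-t). Das Integral von dem Ruck, mit a(0) = 1, ergibt die Beschleunigung: a(t) = exp(-t). Die Stammfunktion von der Beschleunigung ist die Geschwindigkeit. Mit v(0) = -1 erhalten wir v(t) = -exp(-t). Durch Integration von der Geschwindigkeit und Verwendung der Anfangsbedingung x(0) = 1, erhalten wir x(t) = exp(-t). Mit x(t) = exp(-t) und Einsetzen von t = log(2), finden wir x = 1/2.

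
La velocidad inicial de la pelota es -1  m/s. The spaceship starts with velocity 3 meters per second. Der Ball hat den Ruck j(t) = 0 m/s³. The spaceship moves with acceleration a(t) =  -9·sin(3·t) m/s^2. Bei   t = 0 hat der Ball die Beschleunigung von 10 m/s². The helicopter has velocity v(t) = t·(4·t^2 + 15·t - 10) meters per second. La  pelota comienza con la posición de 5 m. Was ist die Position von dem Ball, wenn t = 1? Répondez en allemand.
Ausgehend von dem Ruck j(t) = 0, nehmen wir 3 Stammfunktionen. Das Integral von dem Ruck, mit a(0) = 10, ergibt die Beschleunigung: a(t) = 10. Das Integral von der Beschleunigung, mit v(0) = -1, ergibt die Geschwindigkeit: v(t) = 10·t - 1. Mit ∫v(t)dt und Anwendung von x(0) = 5, finden wir x(t) = 5·t^2 - t + 5. Mit x(t) = 5·t^2 - t + 5 und Einsetzen von t = 1, finden wir x = 9.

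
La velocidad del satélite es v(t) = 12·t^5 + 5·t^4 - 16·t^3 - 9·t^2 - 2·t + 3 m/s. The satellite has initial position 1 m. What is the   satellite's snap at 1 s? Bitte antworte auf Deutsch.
Ausgehend von der Geschwindigkeit v(t) = 12·t^5 + 5·t^4 - 16·t^3 - 9·t^2 - 2·t + 3, nehmen wir 3 Ableitungen. Die Ableitung von der Geschwindigkeit ergibt die Beschleunigung: a(t) = 60·t^4 + 20·t^3 - 48·t^2 - 18·t - 2. Mit d/dt von a(t) finden wir j(t) = 240·t^3 + 60·t^2 - 96·t - 18. Mit d/dt von j(t) finden wir s(t) = 720·t^2 + 120·t - 96. Mit s(t) = 720·t^2 + 120·t - 96 und Einsetzen von t = 1, finden wir s = 744.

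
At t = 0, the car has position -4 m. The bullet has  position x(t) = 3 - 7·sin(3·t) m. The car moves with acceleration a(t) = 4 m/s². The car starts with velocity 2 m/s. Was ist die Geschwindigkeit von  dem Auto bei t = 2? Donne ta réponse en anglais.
To find the answer, we compute 1 antiderivative of a(t) = 4. The antiderivative of acceleration, with v(0) = 2, gives velocity: v(t) = 4·t + 2. We have velocity v(t) = 4·t + 2. Substituting t = 2: v(2) = 10.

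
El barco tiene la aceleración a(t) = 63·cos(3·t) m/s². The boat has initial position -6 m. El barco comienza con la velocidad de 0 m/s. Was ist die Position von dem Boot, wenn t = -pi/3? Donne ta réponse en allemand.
Ausgehend von der Beschleunigung a(t) = 63·cos(3·t), nehmen wir 2 Integrale. Mit ∫a(t)dt und Anwendung von v(0) = 0, finden wir v(t) = 21·sin(3·t). Durch Integration von der Geschwindigkeit und Verwendung der Anfangsbedingung x(0) = -6, erhalten wir x(t) = 1 - 7·cos(3·t). Wir haben die Position x(t) = 1 - 7·cos(3·t). Durch Einsetzen von t = -pi/3: x(-pi/3) = 8.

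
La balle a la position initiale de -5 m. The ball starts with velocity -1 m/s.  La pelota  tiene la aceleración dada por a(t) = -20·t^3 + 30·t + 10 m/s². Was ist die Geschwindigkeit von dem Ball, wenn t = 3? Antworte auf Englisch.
We must find the antiderivative of our acceleration equation a(t) = -20·t^3 + 30·t + 10 1 time. Integrating acceleration and using the initial condition v(0) = -1, we get v(t) = -5·t^4 + 15·t^2 + 10·t - 1. Using v(t) = -5·t^4 + 15·t^2 + 10·t - 1 and substituting t = 3, we find v = -241.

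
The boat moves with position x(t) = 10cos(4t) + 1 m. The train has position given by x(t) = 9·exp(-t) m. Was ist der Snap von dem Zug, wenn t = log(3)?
Um dies zu lösen, müssen wir 4 Ableitungen unserer Gleichung für die Position x(t) = 9·exp(-t) nehmen. Mit d/dt von x(t) finden wir v(t) = -9·exp(-t). Die Ableitung von der Geschwindigkeit ergibt die Beschleunigung: a(t) = 9·exp(-t). Durch Ableiten von der Beschleunigung erhalten wir den Ruck: j(t) = -9·exp(-t). Die Ableitung von dem Ruck ergibt den Snap: s(t) = 9·exp(-t). Aus der Gleichung für den Snap s(t) = 9·exp(-t), setzen wir t = log(3) ein und erhalten s = 3.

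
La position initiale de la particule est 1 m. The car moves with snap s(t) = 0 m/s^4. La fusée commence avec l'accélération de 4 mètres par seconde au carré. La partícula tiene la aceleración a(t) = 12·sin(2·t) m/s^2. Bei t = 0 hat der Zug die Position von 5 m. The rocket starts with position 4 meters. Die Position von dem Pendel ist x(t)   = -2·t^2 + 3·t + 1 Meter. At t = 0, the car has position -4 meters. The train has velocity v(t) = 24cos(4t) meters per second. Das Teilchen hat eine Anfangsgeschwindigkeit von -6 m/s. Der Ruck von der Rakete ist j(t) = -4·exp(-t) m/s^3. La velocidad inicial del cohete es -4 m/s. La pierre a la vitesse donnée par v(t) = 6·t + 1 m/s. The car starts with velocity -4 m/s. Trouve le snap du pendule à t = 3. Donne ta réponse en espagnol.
Debemos derivar nuestra ecuación de la posición x(t) = -2·t^2 + 3·t + 1 4 veces. Tomando d/dt de x(t), encontramos v(t) = 3 - 4·t. La derivada de la velocidad da la aceleración: a(t) = -4. Derivando la aceleración, obtenemos la sacudida: j(t) = 0. La derivada de la sacudida da el snap: s(t) = 0. Tenemos el snap s(t) = 0. Sustituyendo t = 3: s(3) = 0.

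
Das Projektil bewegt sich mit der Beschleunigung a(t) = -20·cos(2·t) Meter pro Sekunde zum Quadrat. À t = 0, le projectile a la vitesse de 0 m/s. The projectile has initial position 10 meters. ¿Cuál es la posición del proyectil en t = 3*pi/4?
Debemos encontrar la integral de nuestra ecuación de la aceleración a(t) = -20·cos(2·t) 2 veces. Tomando ∫a(t)dt y aplicando v(0) = 0, encontramos v(t) = -10·sin(2·t). La integral de la velocidad, con x(0) = 10, da la posición: x(t) = 5·cos(2·t) + 5. Usando x(t) = 5·cos(2·t) + 5 y sustituyendo t = 3*pi/4, encontramos x = 5.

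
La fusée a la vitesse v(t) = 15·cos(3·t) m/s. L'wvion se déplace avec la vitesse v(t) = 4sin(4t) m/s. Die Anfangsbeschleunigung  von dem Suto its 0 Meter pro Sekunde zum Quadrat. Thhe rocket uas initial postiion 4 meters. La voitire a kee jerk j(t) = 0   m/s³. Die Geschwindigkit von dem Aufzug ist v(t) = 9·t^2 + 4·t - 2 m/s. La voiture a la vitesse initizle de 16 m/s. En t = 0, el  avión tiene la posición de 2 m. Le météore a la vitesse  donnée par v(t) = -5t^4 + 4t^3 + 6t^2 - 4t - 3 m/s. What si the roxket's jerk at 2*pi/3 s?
Starting from velocity v(t) = 15·cos(3·t), we take 2 derivatives. The derivative of velocity gives acceleration: a(t) = -45·sin(3·t). Differentiating acceleration, we get jerk: j(t) = -135·cos(3·t). Using j(t) = -135·cos(3·t) and substituting t = 2*pi/3, we find j = -135.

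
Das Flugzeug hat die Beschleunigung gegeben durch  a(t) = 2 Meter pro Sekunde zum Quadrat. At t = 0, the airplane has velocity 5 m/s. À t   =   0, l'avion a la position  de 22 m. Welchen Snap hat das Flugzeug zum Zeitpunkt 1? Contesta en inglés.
We must differentiate our acceleration equation a(t) = 2 2 times. Taking d/dt of a(t), we find j(t) = 0. The derivative of jerk gives snap: s(t) = 0. From the given snap equation s(t) = 0, we substitute t = 1 to get s = 0.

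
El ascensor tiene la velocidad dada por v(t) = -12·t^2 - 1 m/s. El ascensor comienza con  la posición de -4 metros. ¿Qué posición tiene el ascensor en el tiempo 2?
Debemos encontrar la integral de nuestra ecuación de la velocidad v(t) = -12·t^2 - 1 1 vez. Integrando la velocidad y usando la condición inicial x(0) = -4, obtenemos x(t) = -4·t^3 - t - 4. Tenemos la posición x(t) = -4·t^3 - t - 4. Sustituyendo t = 2: x(2) = -38.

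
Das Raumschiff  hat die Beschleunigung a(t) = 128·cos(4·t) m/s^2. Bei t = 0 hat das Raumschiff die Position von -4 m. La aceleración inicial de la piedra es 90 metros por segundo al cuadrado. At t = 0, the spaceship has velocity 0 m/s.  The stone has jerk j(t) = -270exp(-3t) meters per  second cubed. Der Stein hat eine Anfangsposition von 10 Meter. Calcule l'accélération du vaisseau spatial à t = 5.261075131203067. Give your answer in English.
Using a(t) = 128·cos(4·t) and substituting t = 5.261075131203067, we find a = -74.7832371859683.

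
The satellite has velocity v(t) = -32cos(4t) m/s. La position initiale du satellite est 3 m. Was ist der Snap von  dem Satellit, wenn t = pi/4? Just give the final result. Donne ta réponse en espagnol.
La respuesta es 0.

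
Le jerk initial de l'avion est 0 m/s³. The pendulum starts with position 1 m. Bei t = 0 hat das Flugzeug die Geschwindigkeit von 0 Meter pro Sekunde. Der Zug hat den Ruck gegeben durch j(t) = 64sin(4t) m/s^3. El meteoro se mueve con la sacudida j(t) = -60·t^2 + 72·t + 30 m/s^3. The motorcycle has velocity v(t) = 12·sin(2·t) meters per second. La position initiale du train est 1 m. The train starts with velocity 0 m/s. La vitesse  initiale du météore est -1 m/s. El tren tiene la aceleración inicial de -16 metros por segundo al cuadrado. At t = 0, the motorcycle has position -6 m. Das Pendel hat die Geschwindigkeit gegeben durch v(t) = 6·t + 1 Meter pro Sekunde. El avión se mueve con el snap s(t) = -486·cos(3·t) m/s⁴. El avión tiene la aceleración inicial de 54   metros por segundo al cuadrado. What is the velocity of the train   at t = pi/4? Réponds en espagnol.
Necesitamos integrar nuestra ecuación de la sacudida j(t) = 64·sin(4·t) 2 veces. Tomando ∫j(t)dt y aplicando a(0) = -16, encontramos a(t) = -16·cos(4·t). Tomando ∫a(t)dt y aplicando v(0) = 0, encontramos v(t) = -4·sin(4·t). Tenemos la velocidad v(t) = -4·sin(4·t). Sustituyendo t = pi/4: v(pi/4) = 0.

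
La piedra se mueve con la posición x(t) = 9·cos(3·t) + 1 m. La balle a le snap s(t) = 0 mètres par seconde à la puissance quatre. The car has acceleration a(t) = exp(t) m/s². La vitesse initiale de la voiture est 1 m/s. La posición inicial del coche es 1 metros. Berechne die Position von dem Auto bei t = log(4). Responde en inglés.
To solve this, we need to take 2 antiderivatives of our acceleration equation a(t) = exp(t). The integral of acceleration, with v(0) = 1, gives velocity: v(t) = exp(t). Taking ∫v(t)dt and applying x(0) = 1, we find x(t) = exp(t). From the given position equation x(t) = exp(t), we substitute t = log(4) to get x = 4.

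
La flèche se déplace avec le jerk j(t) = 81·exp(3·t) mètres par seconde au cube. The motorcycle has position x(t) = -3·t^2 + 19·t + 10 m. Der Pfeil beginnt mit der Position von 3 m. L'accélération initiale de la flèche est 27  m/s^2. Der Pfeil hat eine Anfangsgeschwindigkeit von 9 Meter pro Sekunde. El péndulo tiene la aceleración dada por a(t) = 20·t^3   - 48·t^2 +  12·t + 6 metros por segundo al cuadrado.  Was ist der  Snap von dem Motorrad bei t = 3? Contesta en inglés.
To solve this, we need to take 4 derivatives of our position equation x(t) = -3·t^2 + 19·t + 10. Taking d/dt of x(t), we find v(t) = 19 - 6·t. Taking d/dt of v(t), we find a(t) = -6. The derivative of acceleration gives jerk: j(t) = 0. Taking d/dt of j(t), we find s(t) = 0. From the given snap equation s(t) = 0, we substitute t = 3 to get s = 0.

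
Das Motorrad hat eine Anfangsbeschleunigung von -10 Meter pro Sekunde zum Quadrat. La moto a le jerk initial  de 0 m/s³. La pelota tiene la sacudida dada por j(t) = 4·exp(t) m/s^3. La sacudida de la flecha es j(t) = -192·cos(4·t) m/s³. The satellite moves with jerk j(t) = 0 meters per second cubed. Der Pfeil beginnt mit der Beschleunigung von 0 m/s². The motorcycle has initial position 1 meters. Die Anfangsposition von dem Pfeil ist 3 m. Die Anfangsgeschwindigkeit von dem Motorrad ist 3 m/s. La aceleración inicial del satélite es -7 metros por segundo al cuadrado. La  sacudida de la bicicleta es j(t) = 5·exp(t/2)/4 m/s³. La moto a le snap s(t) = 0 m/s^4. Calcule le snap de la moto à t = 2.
Nous avons le snap s(t) = 0. En substituant t = 2: s(2) = 0.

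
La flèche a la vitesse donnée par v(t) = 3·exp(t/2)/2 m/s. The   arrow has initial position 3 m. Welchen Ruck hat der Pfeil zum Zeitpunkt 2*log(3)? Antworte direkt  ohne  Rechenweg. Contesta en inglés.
The jerk at t = 2*log(3) is j = 9/8.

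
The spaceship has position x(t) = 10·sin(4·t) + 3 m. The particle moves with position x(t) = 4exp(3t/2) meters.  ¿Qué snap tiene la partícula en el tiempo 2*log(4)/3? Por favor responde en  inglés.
We must differentiate our position equation x(t) = 4·exp(3·t/2) 4 times. Taking d/dt of x(t), we find v(t) = 6·exp(3·t/2). The derivative of velocity gives acceleration: a(t) = 9·exp(3·t/2). The derivative of acceleration gives jerk: j(t) = 27·exp(3·t/2)/2. Taking d/dt of j(t), we find s(t) = 81·exp(3·t/2)/4. From the given snap equation s(t) = 81·exp(3·t/2)/4, we substitute t = 2*log(4)/3 to get s = 81.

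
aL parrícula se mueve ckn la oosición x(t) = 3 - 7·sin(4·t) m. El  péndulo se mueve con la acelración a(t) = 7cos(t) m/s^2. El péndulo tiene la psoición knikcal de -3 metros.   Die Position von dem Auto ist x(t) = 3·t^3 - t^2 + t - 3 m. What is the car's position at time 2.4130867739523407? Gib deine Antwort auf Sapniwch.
Usando x(t) = 3·t^3 - t^2 + t - 3 y sustituyendo t = 2.4130867739523407, encontramos x = 35.7442233757777.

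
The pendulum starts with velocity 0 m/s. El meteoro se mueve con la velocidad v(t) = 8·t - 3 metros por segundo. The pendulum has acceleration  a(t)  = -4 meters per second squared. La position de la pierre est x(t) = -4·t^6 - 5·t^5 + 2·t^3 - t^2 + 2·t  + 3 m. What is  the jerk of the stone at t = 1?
We must differentiate our position equation x(t) = -4·t^6 - 5·t^5 + 2·t^3 - t^2 + 2·t + 3 3 times. The derivative of position gives velocity: v(t) = -24·t^5 - 25·t^4 + 6·t^2 - 2·t + 2. The derivative of velocity gives acceleration: a(t) = -120·t^4 - 100·t^3 + 12·t - 2. Differentiating acceleration, we get jerk: j(t) = -480·t^3 - 300·t^2 + 12. We have jerk j(t) = -480·t^3 - 300·t^2 + 12. Substituting t = 1: j(1) = -768.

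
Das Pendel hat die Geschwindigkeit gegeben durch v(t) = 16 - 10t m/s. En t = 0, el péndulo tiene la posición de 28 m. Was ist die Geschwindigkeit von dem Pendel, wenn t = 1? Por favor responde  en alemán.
Aus der Gleichung für die Geschwindigkeit v(t) = 16 - 10·t, setzen wir t = 1 ein und erhalten v = 6.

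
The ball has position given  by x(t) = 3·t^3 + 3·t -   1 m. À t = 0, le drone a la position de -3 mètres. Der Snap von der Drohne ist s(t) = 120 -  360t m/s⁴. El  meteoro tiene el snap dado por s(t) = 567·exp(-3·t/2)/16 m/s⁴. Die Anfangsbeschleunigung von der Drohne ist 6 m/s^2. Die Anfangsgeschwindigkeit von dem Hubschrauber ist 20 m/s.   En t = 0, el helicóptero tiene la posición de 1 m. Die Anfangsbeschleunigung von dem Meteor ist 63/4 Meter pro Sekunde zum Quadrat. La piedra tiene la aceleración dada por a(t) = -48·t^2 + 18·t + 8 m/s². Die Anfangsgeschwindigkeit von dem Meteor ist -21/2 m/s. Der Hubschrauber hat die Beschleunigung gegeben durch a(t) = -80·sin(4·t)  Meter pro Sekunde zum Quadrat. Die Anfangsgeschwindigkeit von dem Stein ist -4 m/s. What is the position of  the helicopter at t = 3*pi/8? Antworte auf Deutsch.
Ausgehend von der Beschleunigung a(t) = -80·sin(4·t), nehmen wir 2 Integrale. Durch Integration von der Beschleunigung und Verwendung der Anfangsbedingung v(0) = 20, erhalten wir v(t) = 20·cos(4·t). Die Stammfunktion von der Geschwindigkeit, mit x(0) = 1, ergibt die Position: x(t) = 5·sin(4·t) + 1. Mit x(t) = 5·sin(4·t) + 1 und Einsetzen von t = 3*pi/8, finden wir x = -4.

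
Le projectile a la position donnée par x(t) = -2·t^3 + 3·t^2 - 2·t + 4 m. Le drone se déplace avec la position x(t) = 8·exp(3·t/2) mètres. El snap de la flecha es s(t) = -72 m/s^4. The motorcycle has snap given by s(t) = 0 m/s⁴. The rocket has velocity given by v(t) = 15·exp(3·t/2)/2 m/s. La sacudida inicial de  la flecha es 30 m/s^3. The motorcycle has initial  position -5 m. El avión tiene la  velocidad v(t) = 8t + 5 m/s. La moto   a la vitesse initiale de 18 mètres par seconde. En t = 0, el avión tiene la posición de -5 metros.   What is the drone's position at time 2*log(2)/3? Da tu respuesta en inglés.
Using x(t) = 8·exp(3·t/2) and substituting t = 2*log(2)/3, we find x = 16.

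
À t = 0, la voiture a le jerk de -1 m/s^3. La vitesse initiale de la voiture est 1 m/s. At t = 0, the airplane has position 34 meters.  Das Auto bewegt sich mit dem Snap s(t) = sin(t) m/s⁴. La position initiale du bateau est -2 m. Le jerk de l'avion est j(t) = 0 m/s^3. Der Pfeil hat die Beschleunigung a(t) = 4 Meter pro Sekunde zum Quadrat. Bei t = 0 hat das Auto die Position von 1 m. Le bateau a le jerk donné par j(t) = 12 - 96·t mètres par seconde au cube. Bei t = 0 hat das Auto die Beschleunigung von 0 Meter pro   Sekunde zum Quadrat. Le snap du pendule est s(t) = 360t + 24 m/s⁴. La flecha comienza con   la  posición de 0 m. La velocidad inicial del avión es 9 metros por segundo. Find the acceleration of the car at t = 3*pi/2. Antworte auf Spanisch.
Para resolver esto, necesitamos tomar 2 integrales de nuestra ecuación del snap s(t) = sin(t). La antiderivada del snap, con j(0) = -1, da la sacudida: j(t) = -cos(t). La integral de la sacudida, con a(0) = 0, da la aceleración: a(t) = -sin(t). De la ecuación de la aceleración a(t) = -sin(t), sustituimos t = 3*pi/2 para obtener a = 1.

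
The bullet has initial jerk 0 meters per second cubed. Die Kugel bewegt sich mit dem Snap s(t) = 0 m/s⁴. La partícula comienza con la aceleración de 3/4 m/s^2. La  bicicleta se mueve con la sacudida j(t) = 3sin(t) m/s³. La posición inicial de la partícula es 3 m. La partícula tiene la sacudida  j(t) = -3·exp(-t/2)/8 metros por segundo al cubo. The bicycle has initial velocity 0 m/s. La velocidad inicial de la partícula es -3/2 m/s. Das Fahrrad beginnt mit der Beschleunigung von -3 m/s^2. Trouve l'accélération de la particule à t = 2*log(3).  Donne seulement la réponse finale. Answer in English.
a(2*log(3)) = 1/4.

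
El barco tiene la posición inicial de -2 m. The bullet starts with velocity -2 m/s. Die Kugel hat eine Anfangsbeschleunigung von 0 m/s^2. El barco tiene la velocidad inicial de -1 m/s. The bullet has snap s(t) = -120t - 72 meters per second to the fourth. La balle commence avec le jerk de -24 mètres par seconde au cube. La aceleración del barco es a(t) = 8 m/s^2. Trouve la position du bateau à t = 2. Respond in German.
Um dies zu lösen, müssen wir 2 Integrale unserer Gleichung für die Beschleunigung a(t) = 8 finden. Durch Integration von der Beschleunigung und Verwendung der Anfangsbedingung v(0) = -1, erhalten wir v(t) = 8·t - 1. Mit ∫v(t)dt und Anwendung von x(0) = -2, finden wir x(t) = 4·t^2 - t - 2. Mit x(t) = 4·t^2 - t - 2 und Einsetzen von t = 2, finden wir x = 12.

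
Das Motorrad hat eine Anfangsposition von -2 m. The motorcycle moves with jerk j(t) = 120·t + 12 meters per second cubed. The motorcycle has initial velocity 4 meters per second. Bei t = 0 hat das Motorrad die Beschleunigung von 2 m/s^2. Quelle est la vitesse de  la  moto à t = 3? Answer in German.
Wir müssen unsere Gleichung für den Ruck j(t) = 120·t + 12 2-mal integrieren. Mit ∫j(t)dt und Anwendung von a(0) = 2, finden wir a(t) = 60·t^2 + 12·t + 2. Mit ∫a(t)dt und Anwendung von v(0) = 4, finden wir v(t) = 20·t^3 + 6·t^2 + 2·t + 4. Wir haben die Geschwindigkeit v(t) = 20·t^3 + 6·t^2 + 2·t + 4. Durch Einsetzen von t = 3: v(3) = 604.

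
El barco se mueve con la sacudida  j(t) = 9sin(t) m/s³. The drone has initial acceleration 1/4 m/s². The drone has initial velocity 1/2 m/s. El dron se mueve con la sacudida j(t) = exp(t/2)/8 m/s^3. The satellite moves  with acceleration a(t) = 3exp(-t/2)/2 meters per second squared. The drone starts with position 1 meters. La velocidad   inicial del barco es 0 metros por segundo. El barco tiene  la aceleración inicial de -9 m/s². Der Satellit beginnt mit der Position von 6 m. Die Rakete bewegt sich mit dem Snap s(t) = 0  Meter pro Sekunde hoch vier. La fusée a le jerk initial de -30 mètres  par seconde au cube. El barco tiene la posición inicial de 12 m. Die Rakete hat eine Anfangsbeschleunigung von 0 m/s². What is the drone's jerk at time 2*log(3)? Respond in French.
De l'équation du jerk j(t) = exp(t/2)/8, nous substituons t = 2*log(3) pour obtenir j = 3/8.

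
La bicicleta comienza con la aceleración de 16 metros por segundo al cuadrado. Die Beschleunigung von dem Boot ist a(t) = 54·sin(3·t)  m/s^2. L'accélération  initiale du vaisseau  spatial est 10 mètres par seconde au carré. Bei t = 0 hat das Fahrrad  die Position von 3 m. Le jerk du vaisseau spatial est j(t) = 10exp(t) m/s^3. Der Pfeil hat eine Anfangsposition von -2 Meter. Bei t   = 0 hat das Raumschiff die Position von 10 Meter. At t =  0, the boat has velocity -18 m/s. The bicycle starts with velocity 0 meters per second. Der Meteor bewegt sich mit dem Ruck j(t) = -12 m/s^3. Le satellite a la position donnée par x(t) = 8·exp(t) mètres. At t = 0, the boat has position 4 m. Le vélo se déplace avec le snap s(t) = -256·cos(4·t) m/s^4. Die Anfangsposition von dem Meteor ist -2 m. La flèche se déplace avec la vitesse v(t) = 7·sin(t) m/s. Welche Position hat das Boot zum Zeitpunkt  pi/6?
Ausgehend von der Beschleunigung a(t) = 54·sin(3·t), nehmen wir 2 Stammfunktionen. Die Stammfunktion von der Beschleunigung, mit v(0) = -18, ergibt die Geschwindigkeit: v(t) = -18·cos(3·t). Das Integral von der Geschwindigkeit ist die Position. Mit x(0) = 4 erhalten wir x(t) = 4 - 6·sin(3·t). Mit x(t) = 4 - 6·sin(3·t) und Einsetzen von t = pi/6, finden wir x = -2.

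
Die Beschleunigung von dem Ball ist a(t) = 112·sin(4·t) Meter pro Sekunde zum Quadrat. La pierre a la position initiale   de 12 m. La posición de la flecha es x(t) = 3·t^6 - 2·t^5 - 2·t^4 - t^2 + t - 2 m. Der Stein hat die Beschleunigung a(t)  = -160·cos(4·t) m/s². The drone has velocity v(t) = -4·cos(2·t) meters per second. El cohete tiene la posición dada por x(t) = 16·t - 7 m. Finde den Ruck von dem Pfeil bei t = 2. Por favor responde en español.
Para resolver esto, necesitamos tomar 3 derivadas de nuestra ecuación de la posición x(t) = 3·t^6 - 2·t^5 - 2·t^4 - t^2 + t - 2. Derivando la posición, obtenemos la velocidad: v(t) = 18·t^5 - 10·t^4 - 8·t^3 - 2·t + 1. La derivada de la velocidad da la aceleración: a(t) = 90·t^4 - 40·t^3 - 24·t^2 - 2. Tomando d/dt de a(t), encontramos j(t) = 360·t^3 - 120·t^2 - 48·t. De la ecuación de la sacudida j(t) = 360·t^3 - 120·t^2 - 48·t, sustituimos t = 2 para obtener j = 2304.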